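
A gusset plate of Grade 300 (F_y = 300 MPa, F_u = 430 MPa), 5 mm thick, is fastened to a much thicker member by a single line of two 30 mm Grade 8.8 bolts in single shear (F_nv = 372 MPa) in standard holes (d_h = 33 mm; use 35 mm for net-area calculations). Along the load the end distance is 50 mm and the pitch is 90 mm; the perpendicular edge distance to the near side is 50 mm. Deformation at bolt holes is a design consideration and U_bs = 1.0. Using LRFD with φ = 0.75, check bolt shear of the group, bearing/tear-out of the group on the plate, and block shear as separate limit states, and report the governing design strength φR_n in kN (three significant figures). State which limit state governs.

137 kN (block shear governs)

Bolt shear: A_b = π·30²/4 = 706.9 mm²; R_n = 372 × 706.9 × 2 × 1 / 1000 = 525.9 kN → 0.75 × 525.9 = 394 kN.
Bearing: edge l_c = 33.5, r_n = 86.43 kN; interior l_c = 57, r_n = 147.1 kN; R_n = 86.43 + 1·147.1 = 233.5 kN → 175 kN.
Block shear: A_gv = 700, A_nv = 437.5, A_nt = 162.5 mm²; R_n = min(0.6F_uA_nv, 0.6F_yA_gv) + U_bs·F_u·A_nt = 182.8 kN → 137 kN.
Block shear governs: 137 kN.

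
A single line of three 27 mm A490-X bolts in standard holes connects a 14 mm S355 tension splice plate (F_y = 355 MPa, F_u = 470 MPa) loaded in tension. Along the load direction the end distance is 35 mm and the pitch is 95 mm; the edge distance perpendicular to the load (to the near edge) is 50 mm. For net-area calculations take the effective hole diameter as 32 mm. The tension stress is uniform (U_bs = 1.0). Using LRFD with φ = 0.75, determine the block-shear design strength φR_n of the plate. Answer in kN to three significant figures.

597 kN

Shear plane L_v = 35 + 2·95 = 225 mm; A_gv = 225 × 14 = 3150 mm².
A_nv = (225 − 2.5·32) × 14 = 2030 mm².
A_nt = (50 − 0.5·32) × 14 = 476 mm².
0.6 F_u A_nv = 572.5 kN; 0.6 F_y A_gv = 671 kN → shear rupture governs the shear term.
R_n = 572.5 + 1.0 × 470 × 476 / 1000 = 796.2 kN.
Design strength φR_n = 0.75 × 796.2 = 597 kN.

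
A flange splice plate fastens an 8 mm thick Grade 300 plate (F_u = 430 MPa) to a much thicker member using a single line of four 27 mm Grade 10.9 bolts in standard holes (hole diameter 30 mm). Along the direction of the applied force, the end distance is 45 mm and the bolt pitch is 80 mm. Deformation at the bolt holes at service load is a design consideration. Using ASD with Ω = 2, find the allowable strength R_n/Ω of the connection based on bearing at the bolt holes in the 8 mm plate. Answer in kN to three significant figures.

372 kN

Per bolt r_n = 1.2 l_c t F_u ≤ 2.4 d t F_u; upper limit = 2.4 × 27 × 8 × 430 / 1000 = 222.9 kN.
Edge bolt: l_c = 45 − 30/2 = 30 mm → 1.2 × 30 × 8 × 430 / 1000 = 123.8 → r_n = 123.8 kN.
Interior bolts: l_c = 80 − 30 = 50 mm → 1.2 × 50 × 8 × 430 / 1000 = 206.4 → r_n = 206.4 kN.
R_n = 1 × 123.8 + 3 × 206.4 = 743 kN.
Allowable strength R_n/Ω = 743 / 2 = 372 kN.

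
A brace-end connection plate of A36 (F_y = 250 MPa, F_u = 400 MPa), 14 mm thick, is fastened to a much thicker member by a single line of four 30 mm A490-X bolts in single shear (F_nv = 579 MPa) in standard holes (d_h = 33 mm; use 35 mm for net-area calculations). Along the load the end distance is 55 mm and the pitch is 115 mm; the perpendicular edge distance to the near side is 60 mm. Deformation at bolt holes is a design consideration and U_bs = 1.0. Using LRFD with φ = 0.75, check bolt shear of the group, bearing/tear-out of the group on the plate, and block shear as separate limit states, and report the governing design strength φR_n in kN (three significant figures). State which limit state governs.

808 kN (block shear governs)

Bolt shear: A_b = π·30²/4 = 706.9 mm²; R_n = 579 × 706.9 × 4 × 1 / 1000 = 1637 kN → 0.75 × 1637 = 1230 kN.
Bearing: edge l_c = 38.5, r_n = 258.7 kN; interior l_c = 82, r_n = 403.2 kN; R_n = 258.7 + 3·403.2 = 1468 kN → 1100 kN.
Block shear: A_gv = 5600, A_nv = 3885, A_nt = 595 mm²; R_n = min(0.6F_uA_nv, 0.6F_yA_gv) + U_bs·F_u·A_nt = 1078 kN → 808 kN.
Block shear governs: 808 kN.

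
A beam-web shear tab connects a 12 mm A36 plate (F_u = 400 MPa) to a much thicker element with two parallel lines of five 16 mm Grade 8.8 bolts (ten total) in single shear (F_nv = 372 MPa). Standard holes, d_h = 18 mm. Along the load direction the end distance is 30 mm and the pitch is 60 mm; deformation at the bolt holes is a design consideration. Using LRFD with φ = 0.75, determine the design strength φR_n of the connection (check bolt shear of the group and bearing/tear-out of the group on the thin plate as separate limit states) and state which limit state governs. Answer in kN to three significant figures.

561 kN (bolt shear governs)

Bolt shear: A_b = π·16²/4 = 201.1 mm²; R_n = 372 × 201.1 × 10 × 1 / 1000 = 748 kN → 0.75 × 748 = 561 kN.
Bearing (1.2 l_c t F_u ≤ 2.4 d t F_u): upper limit = 2.4·16·12·400 / 1000 = 184.3 kN.
  Edge l_c = 30 − 18/2 = 21 → r_n = 121 kN; interior l_c = 60 − 18 = 42 → r_n = 184.3 kN.
  R_n,bearing = 2·121 + 8·184.3 = 1716 kN → 0.75 × 1716 = 1290 kN.
Bolt shear governs: 561 kN.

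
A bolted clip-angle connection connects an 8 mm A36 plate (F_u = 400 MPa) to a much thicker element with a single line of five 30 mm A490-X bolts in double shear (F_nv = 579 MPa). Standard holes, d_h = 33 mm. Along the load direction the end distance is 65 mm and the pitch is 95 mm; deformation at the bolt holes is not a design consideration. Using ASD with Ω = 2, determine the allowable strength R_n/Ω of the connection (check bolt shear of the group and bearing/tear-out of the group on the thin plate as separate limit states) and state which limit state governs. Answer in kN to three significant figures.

Bolt shear: A_b = π·30²/4 = 706.9 mm²; R_n = 579 × 706.9 × 5 × 2 / 1000 = 4093 kN → 4093 / 2 = 2050 kN.
Bearing (1.5 l_c t F_u ≤ 3.0 d t F_u): upper limit = 3.0·30·8·400 / 1000 = 288 kN.
  Edge l_c = 65 − 33/2 = 48.5 → r_n = 232.8 kN; interior l_c = 95 − 33 = 62 → r_n = 288 kN.
  R_n,bearing = 1·232.8 + 4·288 = 1385 kN → 1385 / 2 = 692 kN.
Bearing governs: 692 kN.

692 kN (bearing governs)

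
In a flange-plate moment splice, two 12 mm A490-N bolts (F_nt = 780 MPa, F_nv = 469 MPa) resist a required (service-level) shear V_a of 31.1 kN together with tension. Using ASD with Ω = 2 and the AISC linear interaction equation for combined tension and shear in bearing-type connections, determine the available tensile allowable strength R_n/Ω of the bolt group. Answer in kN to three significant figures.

63 kN

A_b = π·12²/4 = 113.1 mm²; f_rv = 31.1 × 1000 / (2 × 113.1) = 137.5 MPa.
F'_nt = 1.3 F_nt − (Ω F_nt / F_nv) f_rv = 1.3·780 − (2·780/469)·137.5 = 556.7 MPa, capped at F_nt → F'_nt = 556.7 MPa.
R_n = F'_nt · A_b · n = 556.7 × 113.1 × 2 / 1000 = 125.9 kN.
Allowable strength R_n/Ω = 125.9 / 2 = 63 kN.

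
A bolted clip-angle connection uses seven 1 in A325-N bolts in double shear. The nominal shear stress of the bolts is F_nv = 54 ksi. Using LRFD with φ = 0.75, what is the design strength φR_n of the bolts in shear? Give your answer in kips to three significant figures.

445 kips

A_b = π × 1² / 4 = 0.7854 in².
R_n = F_nv · A_b · n · n_s = 54 × 0.7854 × 7 × 2 = 593.8 kips.
Design strength φR_n = 0.75 × 593.8 = 445 kips.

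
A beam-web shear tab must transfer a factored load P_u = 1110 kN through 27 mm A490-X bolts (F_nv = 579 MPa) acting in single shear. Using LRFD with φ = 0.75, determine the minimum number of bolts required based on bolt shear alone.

A_b = π·27²/4 = 572.6 mm².
Per-bolt design strength φR_n = 0.75 × 579 × 572.6 × 1 / 1000 = 248.6 kN.
n ≥ 1110 / 248.6 = 4.464 → use 5 bolts.

5 bolts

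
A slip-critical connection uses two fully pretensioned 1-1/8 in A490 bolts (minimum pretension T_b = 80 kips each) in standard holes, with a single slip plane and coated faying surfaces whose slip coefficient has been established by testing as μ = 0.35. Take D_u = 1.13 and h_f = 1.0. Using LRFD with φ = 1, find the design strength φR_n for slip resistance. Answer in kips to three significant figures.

63.3 kips

R_n = μ · D_u · h_f · T_b · n_s · n_b = 0.35 × 1.13 × 1.0 × 80 × 1 × 2 = 63.28 kips.
Design strength φR_n = 1 × 63.28 = 63.3 kips.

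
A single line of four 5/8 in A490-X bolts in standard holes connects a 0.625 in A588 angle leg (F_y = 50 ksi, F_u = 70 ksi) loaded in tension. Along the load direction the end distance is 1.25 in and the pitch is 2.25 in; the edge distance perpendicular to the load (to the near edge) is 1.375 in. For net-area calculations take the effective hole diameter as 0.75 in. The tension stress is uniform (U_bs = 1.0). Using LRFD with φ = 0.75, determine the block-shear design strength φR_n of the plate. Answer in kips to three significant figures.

139 kips

Shear plane L_v = 1.25 + 3·2.25 = 8 in; A_gv = 8 × 0.625 = 5 in².
A_nv = (8 − 3.5·0.75) × 0.625 = 3.359 in².
A_nt = (1.375 − 0.5·0.75) × 0.625 = 0.625 in².
0.6 F_u A_nv = 141.1 kips; 0.6 F_y A_gv = 150 kips → shear rupture governs the shear term.
R_n = 141.1 + 1.0 × 70 × 0.625 = 184.8 kips.
Design strength φR_n = 0.75 × 184.8 = 139 kips.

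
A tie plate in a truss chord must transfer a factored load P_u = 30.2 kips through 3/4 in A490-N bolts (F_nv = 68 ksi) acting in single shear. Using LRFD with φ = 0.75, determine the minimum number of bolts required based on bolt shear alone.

A_b = π·0.75²/4 = 0.4418 in².
Per-bolt design strength φR_n = 0.75 × 68 × 0.4418 × 1 = 22.53 kips.
n ≥ 30.2 / 22.53 = 1.34 → use 2 bolts.

2 bolts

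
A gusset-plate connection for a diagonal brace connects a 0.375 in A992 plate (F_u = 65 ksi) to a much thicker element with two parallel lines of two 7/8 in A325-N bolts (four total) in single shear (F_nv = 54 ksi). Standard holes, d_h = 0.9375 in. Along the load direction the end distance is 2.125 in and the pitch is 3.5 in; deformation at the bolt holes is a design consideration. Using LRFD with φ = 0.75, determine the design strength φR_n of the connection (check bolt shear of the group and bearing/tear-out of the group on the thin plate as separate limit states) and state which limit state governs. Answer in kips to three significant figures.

Bolt shear: A_b = π·0.875²/4 = 0.6013 in²; R_n = 54 × 0.6013 × 4 × 1 = 129.9 kips → 0.75 × 129.9 = 97.4 kips.
Bearing (1.2 l_c t F_u ≤ 2.4 d t F_u): upper limit = 2.4·0.875·0.375·65 = 51.19 kips.
  Edge l_c = 2.125 − 0.9375/2 = 1.656 → r_n = 48.45 kips; interior l_c = 3.5 − 0.9375 = 2.562 → r_n = 51.19 kips.
  R_n,bearing = 2·48.45 + 2·51.19 = 199.3 kips → 0.75 × 199.3 = 149 kips.
Bolt shear governs: 97.4 kips.

97.4 kips (bolt shear governs)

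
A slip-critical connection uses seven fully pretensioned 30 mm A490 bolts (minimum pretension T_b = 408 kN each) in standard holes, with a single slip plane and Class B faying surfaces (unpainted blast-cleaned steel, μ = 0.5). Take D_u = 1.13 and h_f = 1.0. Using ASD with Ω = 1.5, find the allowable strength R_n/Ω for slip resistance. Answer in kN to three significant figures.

1080 kN

R_n = μ · D_u · h_f · T_b · n_s · n_b = 0.5 × 1.13 × 1.0 × 408 × 1 × 7 = 1614 kN.
Allowable strength R_n/Ω = 1614 / 1.5 = 1080 kN.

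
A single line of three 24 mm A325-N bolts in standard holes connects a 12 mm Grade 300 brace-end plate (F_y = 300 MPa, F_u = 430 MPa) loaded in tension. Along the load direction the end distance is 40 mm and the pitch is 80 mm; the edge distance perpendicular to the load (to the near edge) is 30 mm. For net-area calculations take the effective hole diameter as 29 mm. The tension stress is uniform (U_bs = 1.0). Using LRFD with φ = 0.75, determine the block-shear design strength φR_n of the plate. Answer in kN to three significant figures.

Shear plane L_v = 40 + 2·80 = 200 mm; A_gv = 200 × 12 = 2400 mm².
A_nv = (200 − 2.5·29) × 12 = 1530 mm².
A_nt = (30 − 0.5·29) × 12 = 186 mm².
0.6 F_u A_nv = 394.7 kN; 0.6 F_y A_gv = 432 kN → shear rupture governs the shear term.
R_n = 394.7 + 1.0 × 430 × 186 / 1000 = 474.7 kN.
Design strength φR_n = 0.75 × 474.7 = 356 kN.

356 kN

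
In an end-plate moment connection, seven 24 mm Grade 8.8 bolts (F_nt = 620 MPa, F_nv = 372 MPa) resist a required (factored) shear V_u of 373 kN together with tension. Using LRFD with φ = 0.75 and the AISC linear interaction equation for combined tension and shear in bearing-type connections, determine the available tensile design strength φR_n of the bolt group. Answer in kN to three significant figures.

A_b = π·24²/4 = 452.4 mm²; f_rv = 373 × 1000 / (7 × 452.4) = 117.8 MPa.
F'_nt = 1.3 F_nt − (F_nt / φF_nv) f_rv = 1.3·620 − (620/(0.75·372))·117.8 = 544.3 MPa, capped at F_nt → F'_nt = 544.3 MPa.
R_n = F'_nt · A_b · n = 544.3 × 452.4 × 7 / 1000 = 1723 kN.
Design strength φR_n = 0.75 × 1723 = 1290 kN.

1290 kN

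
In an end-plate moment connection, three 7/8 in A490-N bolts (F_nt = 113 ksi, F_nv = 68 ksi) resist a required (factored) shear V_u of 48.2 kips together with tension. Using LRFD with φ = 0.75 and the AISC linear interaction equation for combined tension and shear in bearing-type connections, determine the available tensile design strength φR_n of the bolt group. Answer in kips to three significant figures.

A_b = π·0.875²/4 = 0.6013 in²; f_rv = 48.2 / (3 × 0.6013) = 26.72 ksi.
F'_nt = 1.3 F_nt − (F_nt / φF_nv) f_rv = 1.3·113 − (113/(0.75·68))·26.72 = 87.7 ksi, capped at F_nt → F'_nt = 87.7 ksi.
R_n = F'_nt · A_b · n = 87.7 × 0.6013 × 3 = 158.2 kips.
Design strength φR_n = 0.75 × 158.2 = 119 kips.

119 kips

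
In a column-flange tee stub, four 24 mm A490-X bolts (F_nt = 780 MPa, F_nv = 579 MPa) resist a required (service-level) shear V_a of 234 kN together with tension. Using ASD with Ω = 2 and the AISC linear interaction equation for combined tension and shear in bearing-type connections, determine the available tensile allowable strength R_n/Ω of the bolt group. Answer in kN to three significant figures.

A_b = π·24²/4 = 452.4 mm²; f_rv = 234 × 1000 / (4 × 452.4) = 129.3 MPa.
F'_nt = 1.3 F_nt − (Ω F_nt / F_nv) f_rv = 1.3·780 − (2·780/579)·129.3 = 665.6 MPa, capped at F_nt → F'_nt = 665.6 MPa.
R_n = F'_nt · A_b · n = 665.6 × 452.4 × 4 / 1000 = 1204 kN.
Allowable strength R_n/Ω = 1204 / 2 = 602 kN.

602 kN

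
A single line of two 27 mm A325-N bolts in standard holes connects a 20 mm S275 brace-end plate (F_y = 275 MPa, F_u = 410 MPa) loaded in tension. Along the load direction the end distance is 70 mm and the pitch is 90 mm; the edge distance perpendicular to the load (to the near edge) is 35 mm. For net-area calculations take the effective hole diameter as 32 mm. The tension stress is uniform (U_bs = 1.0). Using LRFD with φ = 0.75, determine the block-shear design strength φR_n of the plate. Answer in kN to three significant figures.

Shear plane L_v = 70 + 1·90 = 160 mm; A_gv = 160 × 20 = 3200 mm².
A_nv = (160 − 1.5·32) × 20 = 2240 mm².
A_nt = (35 − 0.5·32) × 20 = 380 mm².
0.6 F_u A_nv = 551 kN; 0.6 F_y A_gv = 528 kN → shear yielding governs the shear term.
R_n = 528 + 1.0 × 410 × 380 / 1000 = 683.8 kN.
Design strength φR_n = 0.75 × 683.8 = 513 kN.

513 kN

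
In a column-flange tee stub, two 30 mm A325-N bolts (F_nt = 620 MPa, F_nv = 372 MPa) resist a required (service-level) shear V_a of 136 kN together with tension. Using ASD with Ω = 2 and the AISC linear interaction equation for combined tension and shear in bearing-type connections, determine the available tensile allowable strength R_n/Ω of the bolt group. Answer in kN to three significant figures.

343 kN

A_b = π·30²/4 = 706.9 mm²; f_rv = 136 × 1000 / (2 × 706.9) = 96.2 MPa.
F'_nt = 1.3 F_nt − (Ω F_nt / F_nv) f_rv = 1.3·620 − (2·620/372)·96.2 = 485.3 MPa, capped at F_nt → F'_nt = 485.3 MPa.
R_n = F'_nt · A_b · n = 485.3 × 706.9 × 2 / 1000 = 686.1 kN.
Allowable strength R_n/Ω = 686.1 / 2 = 343 kN.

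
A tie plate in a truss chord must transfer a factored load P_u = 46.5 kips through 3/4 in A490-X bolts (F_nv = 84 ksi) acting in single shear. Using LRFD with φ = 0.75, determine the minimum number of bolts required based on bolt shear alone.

2 bolts

A_b = π·0.75²/4 = 0.4418 in².
Per-bolt design strength φR_n = 0.75 × 84 × 0.4418 × 1 = 27.83 kips.
n ≥ 46.5 / 27.83 = 1.671 → use 2 bolts.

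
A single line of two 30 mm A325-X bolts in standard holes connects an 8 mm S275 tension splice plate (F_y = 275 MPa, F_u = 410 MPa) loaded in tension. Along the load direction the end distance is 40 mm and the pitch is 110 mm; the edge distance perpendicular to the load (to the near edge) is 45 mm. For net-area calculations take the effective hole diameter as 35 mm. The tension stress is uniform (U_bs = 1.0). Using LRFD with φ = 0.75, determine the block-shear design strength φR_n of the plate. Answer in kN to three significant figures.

212 kN

Shear plane L_v = 40 + 1·110 = 150 mm; A_gv = 150 × 8 = 1200 mm².
A_nv = (150 − 1.5·35) × 8 = 780 mm².
A_nt = (45 − 0.5·35) × 8 = 220 mm².
0.6 F_u A_nv = 191.9 kN; 0.6 F_y A_gv = 198 kN → shear rupture governs the shear term.
R_n = 191.9 + 1.0 × 410 × 220 / 1000 = 282.1 kN.
Design strength φR_n = 0.75 × 282.1 = 212 kN.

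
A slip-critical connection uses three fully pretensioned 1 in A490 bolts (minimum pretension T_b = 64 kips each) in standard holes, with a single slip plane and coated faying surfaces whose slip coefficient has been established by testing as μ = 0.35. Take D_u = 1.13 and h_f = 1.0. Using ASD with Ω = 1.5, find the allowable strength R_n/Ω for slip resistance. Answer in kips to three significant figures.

R_n = μ · D_u · h_f · T_b · n_s · n_b = 0.35 × 1.13 × 1.0 × 64 × 1 × 3 = 75.94 kips.
Allowable strength R_n/Ω = 75.94 / 1.5 = 50.6 kips.

50.6 kips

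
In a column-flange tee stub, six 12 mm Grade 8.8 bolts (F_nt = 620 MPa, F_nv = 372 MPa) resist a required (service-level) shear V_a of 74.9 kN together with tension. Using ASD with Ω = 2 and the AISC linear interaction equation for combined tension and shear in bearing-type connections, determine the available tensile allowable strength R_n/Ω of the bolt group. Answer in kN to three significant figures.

A_b = π·12²/4 = 113.1 mm²; f_rv = 74.9 × 1000 / (6 × 113.1) = 110.4 MPa.
F'_nt = 1.3 F_nt − (Ω F_nt / F_nv) f_rv = 1.3·620 − (2·620/372)·110.4 = 438.1 MPa, capped at F_nt → F'_nt = 438.1 MPa.
R_n = F'_nt · A_b · n = 438.1 × 113.1 × 6 / 1000 = 297.3 kN.
Allowable strength R_n/Ω = 297.3 / 2 = 149 kN.

149 kN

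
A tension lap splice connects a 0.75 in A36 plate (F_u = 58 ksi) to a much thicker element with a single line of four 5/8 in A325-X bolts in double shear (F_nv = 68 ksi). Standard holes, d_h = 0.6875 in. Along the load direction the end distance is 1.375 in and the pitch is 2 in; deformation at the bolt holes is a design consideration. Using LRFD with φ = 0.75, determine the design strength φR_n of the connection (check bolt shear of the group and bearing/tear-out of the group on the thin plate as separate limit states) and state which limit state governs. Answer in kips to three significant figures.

125 kips (bolt shear governs)

Bolt shear: A_b = π·0.625²/4 = 0.3068 in²; R_n = 68 × 0.3068 × 4 × 2 = 166.9 kips → 0.75 × 166.9 = 125 kips.
Bearing (1.2 l_c t F_u ≤ 2.4 d t F_u): upper limit = 2.4·0.625·0.75·58 = 65.25 kips.
  Edge l_c = 1.375 − 0.6875/2 = 1.031 → r_n = 53.83 kips; interior l_c = 2 − 0.6875 = 1.312 → r_n = 65.25 kips.
  R_n,bearing = 1·53.83 + 3·65.25 = 249.6 kips → 0.75 × 249.6 = 187 kips.
Bolt shear governs: 125 kips.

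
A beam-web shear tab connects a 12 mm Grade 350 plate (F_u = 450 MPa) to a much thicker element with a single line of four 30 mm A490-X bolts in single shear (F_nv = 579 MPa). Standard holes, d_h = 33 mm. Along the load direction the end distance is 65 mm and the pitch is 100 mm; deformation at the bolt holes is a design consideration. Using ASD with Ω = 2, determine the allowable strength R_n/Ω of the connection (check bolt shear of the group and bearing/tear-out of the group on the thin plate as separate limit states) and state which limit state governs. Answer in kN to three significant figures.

740 kN (bearing governs)

Bolt shear: A_b = π·30²/4 = 706.9 mm²; R_n = 579 × 706.9 × 4 × 1 / 1000 = 1637 kN → 1637 / 2 = 819 kN.
Bearing (1.2 l_c t F_u ≤ 2.4 d t F_u): upper limit = 2.4·30·12·450 / 1000 = 388.8 kN.
  Edge l_c = 65 − 33/2 = 48.5 → r_n = 314.3 kN; interior l_c = 100 − 33 = 67 → r_n = 388.8 kN.
  R_n,bearing = 1·314.3 + 3·388.8 = 1481 kN → 1481 / 2 = 740 kN.
Bearing governs: 740 kN.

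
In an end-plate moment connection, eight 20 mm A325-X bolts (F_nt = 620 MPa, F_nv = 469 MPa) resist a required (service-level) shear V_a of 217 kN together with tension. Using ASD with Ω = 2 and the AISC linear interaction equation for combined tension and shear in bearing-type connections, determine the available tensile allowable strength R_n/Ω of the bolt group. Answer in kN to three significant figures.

726 kN

A_b = π·20²/4 = 314.2 mm²; f_rv = 217 × 1000 / (8 × 314.2) = 86.34 MPa.
F'_nt = 1.3 F_nt − (Ω F_nt / F_nv) f_rv = 1.3·620 − (2·620/469)·86.34 = 577.7 MPa, capped at F_nt → F'_nt = 577.7 MPa.
R_n = F'_nt · A_b · n = 577.7 × 314.2 × 8 / 1000 = 1452 kN.
Allowable strength R_n/Ω = 1452 / 2 = 726 kN.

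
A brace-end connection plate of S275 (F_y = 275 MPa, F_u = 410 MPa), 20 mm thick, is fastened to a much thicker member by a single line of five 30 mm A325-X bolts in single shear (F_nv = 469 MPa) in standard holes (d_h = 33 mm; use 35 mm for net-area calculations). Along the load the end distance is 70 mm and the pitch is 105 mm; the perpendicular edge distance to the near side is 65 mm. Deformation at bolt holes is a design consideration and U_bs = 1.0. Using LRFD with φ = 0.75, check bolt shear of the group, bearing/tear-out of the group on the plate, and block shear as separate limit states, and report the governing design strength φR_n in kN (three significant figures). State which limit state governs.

1240 kN (bolt shear governs)

Bolt shear: A_b = π·30²/4 = 706.9 mm²; R_n = 469 × 706.9 × 5 × 1 / 1000 = 1658 kN → 0.75 × 1658 = 1240 kN.
Bearing: edge l_c = 53.5, r_n = 526.4 kN; interior l_c = 72, r_n = 590.4 kN; R_n = 526.4 + 4·590.4 = 2888 kN → 2170 kN.
Block shear: A_gv = 9800, A_nv = 6650, A_nt = 950 mm²; R_n = min(0.6F_uA_nv, 0.6F_yA_gv) + U_bs·F_u·A_nt = 2006 kN → 1500 kN.
Bolt shear governs: 1240 kN.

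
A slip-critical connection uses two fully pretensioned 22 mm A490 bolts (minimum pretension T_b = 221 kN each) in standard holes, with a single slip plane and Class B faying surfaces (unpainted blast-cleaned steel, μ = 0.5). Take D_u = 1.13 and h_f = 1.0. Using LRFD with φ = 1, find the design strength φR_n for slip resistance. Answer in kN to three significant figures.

250 kN

R_n = μ · D_u · h_f · T_b · n_s · n_b = 0.5 × 1.13 × 1.0 × 221 × 1 × 2 = 249.7 kN.
Design strength φR_n = 1 × 249.7 = 250 kN.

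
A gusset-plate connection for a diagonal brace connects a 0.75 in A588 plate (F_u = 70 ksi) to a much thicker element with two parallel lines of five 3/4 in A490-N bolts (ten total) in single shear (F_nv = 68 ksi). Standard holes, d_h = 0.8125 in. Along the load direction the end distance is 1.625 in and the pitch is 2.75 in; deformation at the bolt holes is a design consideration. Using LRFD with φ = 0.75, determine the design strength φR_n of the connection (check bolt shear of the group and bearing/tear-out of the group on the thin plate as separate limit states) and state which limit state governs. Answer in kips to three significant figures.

225 kips (bolt shear governs)

Bolt shear: A_b = π·0.75²/4 = 0.4418 in²; R_n = 68 × 0.4418 × 10 × 1 = 300.4 kips → 0.75 × 300.4 = 225 kips.
Bearing (1.2 l_c t F_u ≤ 2.4 d t F_u): upper limit = 2.4·0.75·0.75·70 = 94.5 kips.
  Edge l_c = 1.625 − 0.8125/2 = 1.219 → r_n = 76.78 kips; interior l_c = 2.75 − 0.8125 = 1.938 → r_n = 94.5 kips.
  R_n,bearing = 2·76.78 + 8·94.5 = 909.6 kips → 0.75 × 909.6 = 682 kips.
Bolt shear governs: 225 kips.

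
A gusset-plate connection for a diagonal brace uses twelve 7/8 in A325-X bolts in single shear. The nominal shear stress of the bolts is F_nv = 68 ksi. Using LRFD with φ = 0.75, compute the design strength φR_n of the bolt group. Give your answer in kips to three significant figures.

A_b = π × 0.875² / 4 = 0.6013 in².
R_n = F_nv · A_b · n · n_s = 68 × 0.6013 × 12 × 1 = 490.7 kips.
Design strength φR_n = 0.75 × 490.7 = 368 kips.

368 kips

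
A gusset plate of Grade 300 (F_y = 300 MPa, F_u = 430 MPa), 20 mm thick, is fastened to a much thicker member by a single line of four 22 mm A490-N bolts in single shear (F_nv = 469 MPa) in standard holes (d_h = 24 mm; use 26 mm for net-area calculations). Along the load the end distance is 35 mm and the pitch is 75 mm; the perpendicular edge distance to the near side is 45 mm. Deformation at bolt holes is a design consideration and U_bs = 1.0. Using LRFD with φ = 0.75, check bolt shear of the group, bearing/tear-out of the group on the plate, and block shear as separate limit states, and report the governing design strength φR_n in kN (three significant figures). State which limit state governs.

Bolt shear: A_b = π·22²/4 = 380.1 mm²; R_n = 469 × 380.1 × 4 × 1 / 1000 = 713.1 kN → 0.75 × 713.1 = 535 kN.
Bearing: edge l_c = 23, r_n = 237.4 kN; interior l_c = 51, r_n = 454.1 kN; R_n = 237.4 + 3·454.1 = 1600 kN → 1200 kN.
Block shear: A_gv = 5200, A_nv = 3380, A_nt = 640 mm²; R_n = min(0.6F_uA_nv, 0.6F_yA_gv) + U_bs·F_u·A_nt = 1147 kN → 860 kN.
Bolt shear governs: 535 kN.

535 kN (bolt shear governs)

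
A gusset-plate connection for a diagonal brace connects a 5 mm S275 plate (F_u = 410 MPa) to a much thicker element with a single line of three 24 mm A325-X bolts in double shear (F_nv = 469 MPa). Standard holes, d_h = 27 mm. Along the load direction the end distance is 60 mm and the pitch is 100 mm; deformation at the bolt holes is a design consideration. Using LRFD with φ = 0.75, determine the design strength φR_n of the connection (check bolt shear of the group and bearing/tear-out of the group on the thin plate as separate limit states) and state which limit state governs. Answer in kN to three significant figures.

Bolt shear: A_b = π·24²/4 = 452.4 mm²; R_n = 469 × 452.4 × 3 × 2 / 1000 = 1273 kN → 0.75 × 1273 = 955 kN.
Bearing (1.2 l_c t F_u ≤ 2.4 d t F_u): upper limit = 2.4·24·5·410 / 1000 = 118.1 kN.
  Edge l_c = 60 − 27/2 = 46.5 → r_n = 114.4 kN; interior l_c = 100 − 27 = 73 → r_n = 118.1 kN.
  R_n,bearing = 1·114.4 + 2·118.1 = 350.6 kN → 0.75 × 350.6 = 263 kN.
Bearing governs: 263 kN.

263 kN (bearing governs)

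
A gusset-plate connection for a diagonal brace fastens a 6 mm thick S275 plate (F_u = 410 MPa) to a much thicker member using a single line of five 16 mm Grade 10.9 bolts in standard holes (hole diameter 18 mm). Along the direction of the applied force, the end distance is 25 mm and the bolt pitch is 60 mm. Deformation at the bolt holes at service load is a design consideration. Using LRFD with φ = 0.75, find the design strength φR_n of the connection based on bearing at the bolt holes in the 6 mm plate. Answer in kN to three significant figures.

Per bolt r_n = 1.2 l_c t F_u ≤ 2.4 d t F_u; upper limit = 2.4 × 16 × 6 × 410 / 1000 = 94.46 kN.
Edge bolt: l_c = 25 − 18/2 = 16 mm → 1.2 × 16 × 6 × 410 / 1000 = 47.23 → r_n = 47.23 kN.
Interior bolts: l_c = 60 − 18 = 42 mm → 1.2 × 42 × 6 × 410 / 1000 = 124 → r_n = 94.46 kN.
R_n = 1 × 47.23 + 4 × 94.46 = 425.1 kN.
Design strength φR_n = 0.75 × 425.1 = 319 kN.

319 kN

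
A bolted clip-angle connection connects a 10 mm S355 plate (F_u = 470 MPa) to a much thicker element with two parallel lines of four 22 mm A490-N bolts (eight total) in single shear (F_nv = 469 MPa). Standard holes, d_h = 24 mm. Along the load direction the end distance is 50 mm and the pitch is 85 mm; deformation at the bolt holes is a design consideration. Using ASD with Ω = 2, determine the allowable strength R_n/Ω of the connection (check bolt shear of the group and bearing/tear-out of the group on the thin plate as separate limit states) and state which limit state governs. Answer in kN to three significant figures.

Bolt shear: A_b = π·22²/4 = 380.1 mm²; R_n = 469 × 380.1 × 8 × 1 / 1000 = 1426 kN → 1426 / 2 = 713 kN.
Bearing (1.2 l_c t F_u ≤ 2.4 d t F_u): upper limit = 2.4·22·10·470 / 1000 = 248.2 kN.
  Edge l_c = 50 − 24/2 = 38 → r_n = 214.3 kN; interior l_c = 85 − 24 = 61 → r_n = 248.2 kN.
  R_n,bearing = 2·214.3 + 6·248.2 = 1918 kN → 1918 / 2 = 959 kN.
Bolt shear governs: 713 kN.

713 kN (bolt shear governs)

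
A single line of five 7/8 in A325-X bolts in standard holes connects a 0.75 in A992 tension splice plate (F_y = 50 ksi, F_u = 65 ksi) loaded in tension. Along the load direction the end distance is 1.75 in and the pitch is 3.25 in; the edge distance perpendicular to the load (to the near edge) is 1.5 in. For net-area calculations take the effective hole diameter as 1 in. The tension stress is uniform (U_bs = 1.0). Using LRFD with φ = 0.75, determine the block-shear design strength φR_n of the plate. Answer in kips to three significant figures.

Shear plane L_v = 1.75 + 4·3.25 = 14.75 in; A_gv = 14.75 × 0.75 = 11.06 in².
A_nv = (14.75 − 4.5·1) × 0.75 = 7.688 in².
A_nt = (1.5 − 0.5·1) × 0.75 = 0.75 in².
0.6 F_u A_nv = 299.8 kips; 0.6 F_y A_gv = 331.9 kips → shear rupture governs the shear term.
R_n = 299.8 + 1.0 × 65 × 0.75 = 348.6 kips.
Design strength φR_n = 0.75 × 348.6 = 261 kips.

261 kips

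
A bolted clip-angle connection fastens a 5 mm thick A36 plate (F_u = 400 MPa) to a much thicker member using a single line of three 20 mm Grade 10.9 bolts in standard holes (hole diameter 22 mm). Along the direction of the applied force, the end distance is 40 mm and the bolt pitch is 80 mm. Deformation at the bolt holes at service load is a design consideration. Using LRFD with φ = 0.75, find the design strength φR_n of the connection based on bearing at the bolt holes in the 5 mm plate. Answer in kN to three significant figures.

196 kN

Per bolt r_n = 1.2 l_c t F_u ≤ 2.4 d t F_u; upper limit = 2.4 × 20 × 5 × 400 / 1000 = 96 kN.
Edge bolt: l_c = 40 − 22/2 = 29 mm → 1.2 × 29 × 5 × 400 / 1000 = 69.6 → r_n = 69.6 kN.
Interior bolts: l_c = 80 − 22 = 58 mm → 1.2 × 58 × 5 × 400 / 1000 = 139.2 → r_n = 96 kN.
R_n = 1 × 69.6 + 2 × 96 = 261.6 kN.
Design strength φR_n = 0.75 × 261.6 = 196 kN.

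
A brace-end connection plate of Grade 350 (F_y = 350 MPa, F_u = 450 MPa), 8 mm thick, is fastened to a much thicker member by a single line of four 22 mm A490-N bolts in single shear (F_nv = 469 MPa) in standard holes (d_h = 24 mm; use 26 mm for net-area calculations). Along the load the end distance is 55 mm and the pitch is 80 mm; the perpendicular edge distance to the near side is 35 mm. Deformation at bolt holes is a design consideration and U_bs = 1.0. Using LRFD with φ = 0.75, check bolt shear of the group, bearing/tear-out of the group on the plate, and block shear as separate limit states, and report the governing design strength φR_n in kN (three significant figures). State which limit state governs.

Bolt shear: A_b = π·22²/4 = 380.1 mm²; R_n = 469 × 380.1 × 4 × 1 / 1000 = 713.1 kN → 0.75 × 713.1 = 535 kN.
Bearing: edge l_c = 43, r_n = 185.8 kN; interior l_c = 56, r_n = 190.1 kN; R_n = 185.8 + 3·190.1 = 756 kN → 567 kN.
Block shear: A_gv = 2360, A_nv = 1632, A_nt = 176 mm²; R_n = min(0.6F_uA_nv, 0.6F_yA_gv) + U_bs·F_u·A_nt = 519.8 kN → 390 kN.
Block shear governs: 390 kN.

390 kN (block shear governs)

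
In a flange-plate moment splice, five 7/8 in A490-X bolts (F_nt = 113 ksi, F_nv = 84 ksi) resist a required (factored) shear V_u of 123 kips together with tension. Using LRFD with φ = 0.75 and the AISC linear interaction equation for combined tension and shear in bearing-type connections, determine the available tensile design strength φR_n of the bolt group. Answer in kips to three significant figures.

166 kips

A_b = π·0.875²/4 = 0.6013 in²; f_rv = 123 / (5 × 0.6013) = 40.91 ksi.
F'_nt = 1.3 F_nt − (F_nt / φF_nv) f_rv = 1.3·113 − (113/(0.75·84))·40.91 = 73.52 ksi, capped at F_nt → F'_nt = 73.52 ksi.
R_n = F'_nt · A_b · n = 73.52 × 0.6013 × 5 = 221.1 kips.
Design strength φR_n = 0.75 × 221.1 = 166 kips.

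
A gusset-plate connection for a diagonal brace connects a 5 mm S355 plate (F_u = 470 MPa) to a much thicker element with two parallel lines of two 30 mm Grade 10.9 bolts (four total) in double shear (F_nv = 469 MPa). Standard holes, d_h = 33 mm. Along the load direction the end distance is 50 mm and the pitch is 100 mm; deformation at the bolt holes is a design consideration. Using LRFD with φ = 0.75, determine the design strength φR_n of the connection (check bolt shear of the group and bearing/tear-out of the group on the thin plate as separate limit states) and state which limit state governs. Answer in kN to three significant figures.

Bolt shear: A_b = π·30²/4 = 706.9 mm²; R_n = 469 × 706.9 × 4 × 2 / 1000 = 2652 kN → 0.75 × 2652 = 1990 kN.
Bearing (1.2 l_c t F_u ≤ 2.4 d t F_u): upper limit = 2.4·30·5·470 / 1000 = 169.2 kN.
  Edge l_c = 50 − 33/2 = 33.5 → r_n = 94.47 kN; interior l_c = 100 − 33 = 67 → r_n = 169.2 kN.
  R_n,bearing = 2·94.47 + 2·169.2 = 527.3 kN → 0.75 × 527.3 = 396 kN.
Bearing governs: 396 kN.

396 kN (bearing governs)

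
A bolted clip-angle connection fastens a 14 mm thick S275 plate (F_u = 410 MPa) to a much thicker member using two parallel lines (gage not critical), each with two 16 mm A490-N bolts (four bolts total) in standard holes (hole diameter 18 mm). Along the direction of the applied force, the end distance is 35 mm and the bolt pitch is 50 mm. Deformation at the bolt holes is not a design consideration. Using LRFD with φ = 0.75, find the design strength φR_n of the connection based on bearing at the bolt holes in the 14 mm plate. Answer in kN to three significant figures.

Per bolt r_n = 1.5 l_c t F_u ≤ 3.0 d t F_u; upper limit = 3.0 × 16 × 14 × 410 / 1000 = 275.5 kN.
Edge bolt: l_c = 35 − 18/2 = 26 mm → 1.5 × 26 × 14 × 410 / 1000 = 223.9 → r_n = 223.9 kN.
Interior bolts: l_c = 50 − 18 = 32 mm → 1.5 × 32 × 14 × 410 / 1000 = 275.5 → r_n = 275.5 kN.
R_n = 2 × 223.9 + 2 × 275.5 = 998.8 kN.
Design strength φR_n = 0.75 × 998.8 = 749 kN.

749 kN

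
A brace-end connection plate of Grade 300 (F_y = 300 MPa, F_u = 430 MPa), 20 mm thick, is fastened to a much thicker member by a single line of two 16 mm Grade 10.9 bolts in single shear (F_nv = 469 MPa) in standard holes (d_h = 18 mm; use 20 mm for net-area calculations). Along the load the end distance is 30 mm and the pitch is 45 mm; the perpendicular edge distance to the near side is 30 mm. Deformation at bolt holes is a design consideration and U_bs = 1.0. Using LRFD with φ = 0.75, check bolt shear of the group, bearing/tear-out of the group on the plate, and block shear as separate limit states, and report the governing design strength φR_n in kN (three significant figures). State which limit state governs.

141 kN (bolt shear governs)

Bolt shear: A_b = π·16²/4 = 201.1 mm²; R_n = 469 × 201.1 × 2 × 1 / 1000 = 188.6 kN → 0.75 × 188.6 = 141 kN.
Bearing: edge l_c = 21, r_n = 216.7 kN; interior l_c = 27, r_n = 278.6 kN; R_n = 216.7 + 1·278.6 = 495.4 kN → 372 kN.
Block shear: A_gv = 1500, A_nv = 900, A_nt = 400 mm²; R_n = min(0.6F_uA_nv, 0.6F_yA_gv) + U_bs·F_u·A_nt = 404.2 kN → 303 kN.
Bolt shear governs: 141 kN.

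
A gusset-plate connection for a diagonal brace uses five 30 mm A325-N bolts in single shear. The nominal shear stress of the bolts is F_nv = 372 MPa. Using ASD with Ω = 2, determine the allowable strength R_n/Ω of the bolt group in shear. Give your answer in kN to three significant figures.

A_b = π × 30² / 4 = 706.9 mm².
R_n = F_nv · A_b · n · n_s = 372 × 706.9 × 5 × 1 / 1000 = 1315 kN.
Allowable strength R_n/Ω = 1315 / 2 = 657 kN.

657 kN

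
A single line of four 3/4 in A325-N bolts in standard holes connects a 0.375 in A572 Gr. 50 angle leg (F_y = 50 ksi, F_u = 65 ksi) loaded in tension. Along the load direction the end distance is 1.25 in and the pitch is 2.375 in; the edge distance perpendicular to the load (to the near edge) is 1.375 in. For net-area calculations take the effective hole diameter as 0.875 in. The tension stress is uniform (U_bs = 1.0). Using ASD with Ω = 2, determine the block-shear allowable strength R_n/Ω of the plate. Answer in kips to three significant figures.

50.3 kips

Shear plane L_v = 1.25 + 3·2.375 = 8.375 in; A_gv = 8.375 × 0.375 = 3.141 in².
A_nv = (8.375 − 3.5·0.875) × 0.375 = 1.992 in².
A_nt = (1.375 − 0.5·0.875) × 0.375 = 0.3516 in².
0.6 F_u A_nv = 77.7 kips; 0.6 F_y A_gv = 94.22 kips → shear rupture governs the shear term.
R_n = 77.7 + 1.0 × 65 × 0.3516 = 100.5 kips.
Allowable strength R_n/Ω = 100.5 / 2 = 50.3 kips.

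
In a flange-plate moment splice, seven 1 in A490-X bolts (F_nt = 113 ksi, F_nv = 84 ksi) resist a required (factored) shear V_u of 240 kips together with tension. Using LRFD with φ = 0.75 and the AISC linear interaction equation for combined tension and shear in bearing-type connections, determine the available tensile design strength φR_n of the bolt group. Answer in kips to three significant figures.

A_b = π·1²/4 = 0.7854 in²; f_rv = 240 / (7 × 0.7854) = 43.65 ksi.
F'_nt = 1.3 F_nt − (F_nt / φF_nv) f_rv = 1.3·113 − (113/(0.75·84))·43.65 = 68.6 ksi, capped at F_nt → F'_nt = 68.6 ksi.
R_n = F'_nt · A_b · n = 68.6 × 0.7854 × 7 = 377.1 kips.
Design strength φR_n = 0.75 × 377.1 = 283 kips.

283 kips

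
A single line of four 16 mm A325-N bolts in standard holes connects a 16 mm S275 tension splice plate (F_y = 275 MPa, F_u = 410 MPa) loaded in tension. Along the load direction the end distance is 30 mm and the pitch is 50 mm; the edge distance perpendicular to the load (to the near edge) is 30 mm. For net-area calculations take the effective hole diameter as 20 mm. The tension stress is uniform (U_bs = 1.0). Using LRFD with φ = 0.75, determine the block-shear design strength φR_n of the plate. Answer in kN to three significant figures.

423 kN

Shear plane L_v = 30 + 3·50 = 180 mm; A_gv = 180 × 16 = 2880 mm².
A_nv = (180 − 3.5·20) × 16 = 1760 mm².
A_nt = (30 − 0.5·20) × 16 = 320 mm².
0.6 F_u A_nv = 433 kN; 0.6 F_y A_gv = 475.2 kN → shear rupture governs the shear term.
R_n = 433 + 1.0 × 410 × 320 / 1000 = 564.2 kN.
Design strength φR_n = 0.75 × 564.2 = 423 kN.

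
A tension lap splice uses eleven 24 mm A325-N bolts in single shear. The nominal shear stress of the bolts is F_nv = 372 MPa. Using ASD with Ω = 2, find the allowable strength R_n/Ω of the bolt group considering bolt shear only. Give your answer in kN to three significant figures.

A_b = π × 24² / 4 = 452.4 mm².
R_n = F_nv · A_b · n · n_s = 372 × 452.4 × 11 × 1 / 1000 = 1851 kN.
Allowable strength R_n/Ω = 1851 / 2 = 926 kN.

926 kN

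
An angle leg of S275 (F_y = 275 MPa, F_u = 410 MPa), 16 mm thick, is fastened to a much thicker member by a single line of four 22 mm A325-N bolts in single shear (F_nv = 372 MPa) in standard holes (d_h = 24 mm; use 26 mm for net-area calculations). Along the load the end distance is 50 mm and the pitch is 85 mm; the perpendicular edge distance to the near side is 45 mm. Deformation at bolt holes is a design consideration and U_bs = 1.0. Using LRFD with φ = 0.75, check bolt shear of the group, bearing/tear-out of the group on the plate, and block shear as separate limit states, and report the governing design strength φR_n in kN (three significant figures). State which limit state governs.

Bolt shear: A_b = π·22²/4 = 380.1 mm²; R_n = 372 × 380.1 × 4 × 1 / 1000 = 565.6 kN → 0.75 × 565.6 = 424 kN.
Bearing: edge l_c = 38, r_n = 299.1 kN; interior l_c = 61, r_n = 346.4 kN; R_n = 299.1 + 3·346.4 = 1338 kN → 1000 kN.
Block shear: A_gv = 4880, A_nv = 3424, A_nt = 512 mm²; R_n = min(0.6F_uA_nv, 0.6F_yA_gv) + U_bs·F_u·A_nt = 1015 kN → 761 kN.
Bolt shear governs: 424 kN.

424 kN (bolt shear governs)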